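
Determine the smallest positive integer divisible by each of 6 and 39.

6 = 2 × 3
39 = 3 × 13
LCM(6, 39) = 2 × 3 × 13 = 78.

78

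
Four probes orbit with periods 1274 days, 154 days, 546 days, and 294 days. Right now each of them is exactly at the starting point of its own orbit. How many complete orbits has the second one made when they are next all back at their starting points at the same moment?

They are all back at their starting positions together after one LCM of the periods.
1274 = 2 × 7^2 × 13
154 = 2 × 7 × 11
546 = 2 × 3 × 7 × 13
294 = 2 × 3 × 7^2
LCM(1274, 154, 546, 294) = 2 × 3 × 7^2 × 11 × 13 = 42042.
Orbits for period 154: 42042 / 154 = 273.

273 orbits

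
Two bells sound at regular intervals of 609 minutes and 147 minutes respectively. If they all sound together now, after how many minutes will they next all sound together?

They coincide at every common multiple of the periods; the first is the LCM.
609 = 3 × 7 × 29
147 = 3 × 7^2
LCM(609, 147) = 3 × 7^2 × 29 = 4263.

4263 minutes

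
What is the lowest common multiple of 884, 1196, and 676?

264316

884 = 2^2 × 13 × 17
1196 = 2^2 × 13 × 23
676 = 2^2 × 13^2
LCM(884, 1196, 676) = 2^2 × 13^2 × 17 × 23 = 264316.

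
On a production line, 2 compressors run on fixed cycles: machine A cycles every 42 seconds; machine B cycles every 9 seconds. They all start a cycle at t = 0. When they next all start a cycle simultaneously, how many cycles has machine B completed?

14 cycles

All finish a whole number of cycles simultaneously at t = LCM of the periods.
42 = 2 × 3 × 7
9 = 3^2
LCM(42, 9) = 2 × 3^2 × 7 = 126.
Cycles for period 9: 126 / 9 = 14.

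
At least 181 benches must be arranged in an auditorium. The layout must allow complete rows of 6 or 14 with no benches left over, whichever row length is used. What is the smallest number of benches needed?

210

The number of benches must be a common multiple of 6 and 14, so a multiple of their LCM.
6 = 2 × 3
14 = 2 × 7
LCM(6, 14) = 2 × 3 × 7 = 42.
Smallest multiple of 42 that is ≥ 181: ⌈181/42⌉ × 42 = 5 × 42 = 210.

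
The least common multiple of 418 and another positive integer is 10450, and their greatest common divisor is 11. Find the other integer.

275

gcd × lcm = product of the two integers, so the other integer is (11 × 10450) / 418 = 275.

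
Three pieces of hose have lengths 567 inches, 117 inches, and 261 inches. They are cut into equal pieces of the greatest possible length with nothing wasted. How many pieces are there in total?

Piece length = gcd(567, 117, 261).
567 = 3^4 × 7
117 = 3^2 × 13
261 = 3^2 × 29
gcd(567, 117, 261) = 3^2 = 9.
Total pieces = 567/9 + 117/9 + 261/9 = 63 + 13 + 29 = 105.

105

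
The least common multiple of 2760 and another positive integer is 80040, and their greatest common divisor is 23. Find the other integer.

gcd × lcm = product of the two integers, so the other integer is (23 × 80040) / 2760 = 667.

667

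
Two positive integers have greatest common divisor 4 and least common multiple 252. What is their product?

For any two positive integers, gcd × lcm = product = 4 × 252 = 1008.

1008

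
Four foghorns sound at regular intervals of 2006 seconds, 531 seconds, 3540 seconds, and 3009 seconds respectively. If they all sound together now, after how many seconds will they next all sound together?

The first simultaneous occurrence is after LCM of the individual periods.
2006 = 2 × 17 × 59
531 = 3^2 × 59
3540 = 2^2 × 3 × 5 × 59
3009 = 3 × 17 × 59
LCM(2006, 531, 3540, 3009) = 2^2 × 3^2 × 5 × 17 × 59 = 180540.

180540 seconds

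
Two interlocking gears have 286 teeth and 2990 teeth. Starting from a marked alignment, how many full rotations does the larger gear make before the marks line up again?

11 rotations

The first common completion time is the LCM of the periods.
286 = 2 × 11 × 13
2990 = 2 × 5 × 13 × 23
LCM(286, 2990) = 2 × 5 × 11 × 13 × 23 = 32890.
Rotations for period 2990: 32890 / 2990 = 11.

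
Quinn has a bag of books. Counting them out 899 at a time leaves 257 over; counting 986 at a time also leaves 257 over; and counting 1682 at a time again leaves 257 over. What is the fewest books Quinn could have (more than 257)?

N − 257 must be a common multiple of 899, 986, and 1682.
899 = 29 × 31
986 = 2 × 17 × 29
1682 = 2 × 29^2
LCM(899, 986, 1682) = 2 × 17 × 29^2 × 31 = 886414.
Smallest N > 257 is LCM + 257 = 886414 + 257 = 886671.

886671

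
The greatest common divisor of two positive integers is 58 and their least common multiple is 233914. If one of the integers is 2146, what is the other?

6322

For two integers, gcd × lcm = product, so the other is (58 × 233914) / 2146 = 13567012 / 2146 = 6322.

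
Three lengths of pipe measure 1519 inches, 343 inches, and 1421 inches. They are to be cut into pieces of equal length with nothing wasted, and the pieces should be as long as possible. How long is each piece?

Each piece length must divide every original length, so the longest possible is gcd(1519, 343, 1421).
1519 = 7^2 × 31
343 = 7^3
1421 = 7^2 × 29
gcd(1519, 343, 1421) = 7^2 = 49.

49 inches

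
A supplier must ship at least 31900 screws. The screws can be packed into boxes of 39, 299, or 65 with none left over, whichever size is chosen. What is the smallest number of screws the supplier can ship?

The number of screws must be a common multiple of 39, 299, and 65, so a multiple of their LCM.
39 = 3 × 13
299 = 13 × 23
65 = 5 × 13
LCM(39, 299, 65) = 3 × 5 × 13 × 23 = 4485.
Smallest multiple of 4485 that is ≥ 31900: ⌈31900/4485⌉ × 4485 = 8 × 4485 = 35880.

35880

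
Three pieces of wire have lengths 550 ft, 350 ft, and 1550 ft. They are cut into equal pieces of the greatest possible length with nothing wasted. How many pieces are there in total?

Piece length = gcd(550, 350, 1550).
550 = 2 × 5^2 × 11
350 = 2 × 5^2 × 7
1550 = 2 × 5^2 × 31
gcd(550, 350, 1550) = 2 × 5^2 = 50.
Total pieces = 550/50 + 350/50 + 1550/50 = 11 + 7 + 31 = 49.

49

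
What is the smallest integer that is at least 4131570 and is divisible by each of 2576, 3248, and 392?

4183424

The integer must be a common multiple of 2576, 3248, and 392, so a multiple of their LCM.
2576 = 2^4 × 7 × 23
3248 = 2^4 × 7 × 29
392 = 2^3 × 7^2
LCM(2576, 3248, 392) = 2^4 × 7^2 × 23 × 29 = 522928.
Smallest multiple of 522928 that is ≥ 4131570: ⌈4131570/522928⌉ × 522928 = 8 × 522928 = 4183424.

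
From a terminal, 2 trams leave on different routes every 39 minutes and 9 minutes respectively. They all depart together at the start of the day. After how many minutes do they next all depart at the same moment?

117 minutes

They coincide at every common multiple of the periods; the first is the LCM.
39 = 3 × 13
9 = 3^2
LCM(39, 9) = 3^2 × 13 = 117.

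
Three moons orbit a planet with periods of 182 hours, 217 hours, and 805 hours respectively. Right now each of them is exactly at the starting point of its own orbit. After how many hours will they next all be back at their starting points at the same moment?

We need the least common multiple of the intervals.
182 = 2 × 7 × 13
217 = 7 × 31
805 = 5 × 7 × 23
LCM(182, 217, 805) = 2 × 5 × 7 × 13 × 23 × 31 = 648830.

648830 hours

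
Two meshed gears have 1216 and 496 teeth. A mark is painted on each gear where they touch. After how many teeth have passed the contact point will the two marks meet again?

37696 teeth

They coincide at every common multiple of the periods; the first is the LCM.
1216 = 2^6 × 19
496 = 2^4 × 31
LCM(1216, 496) = 2^6 × 19 × 31 = 37696.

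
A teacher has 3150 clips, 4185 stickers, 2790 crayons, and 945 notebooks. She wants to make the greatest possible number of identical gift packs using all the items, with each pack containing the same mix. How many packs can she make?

The pack count must divide each quantity, so the greatest is gcd(3150, 4185, 2790, 945).
3150 = 2 × 3^2 × 5^2 × 7
4185 = 3^3 × 5 × 31
2790 = 2 × 3^2 × 5 × 31
945 = 3^3 × 5 × 7
gcd(3150, 4185, 2790, 945) = 3^2 × 5 = 45.

45 packs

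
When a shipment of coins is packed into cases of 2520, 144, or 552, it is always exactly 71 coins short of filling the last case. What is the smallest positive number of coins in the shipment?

Being 71 short of a full case of size k means N ≡ −71 (mod k), i.e. N + 71 is a multiple of each size.
2520 = 2^3 × 3^2 × 5 × 7
144 = 2^4 × 3^2
552 = 2^3 × 3 × 23
LCM(2520, 144, 552) = 2^4 × 3^2 × 5 × 7 × 23 = 115920.
Smallest positive N is 115920 − 71 = 115849.

115849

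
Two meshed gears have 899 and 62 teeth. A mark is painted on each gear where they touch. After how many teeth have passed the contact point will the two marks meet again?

The first simultaneous occurrence is after LCM of the individual periods.
899 = 29 × 31
62 = 2 × 31
LCM(899, 62) = 2 × 29 × 31 = 1798.

1798 teeth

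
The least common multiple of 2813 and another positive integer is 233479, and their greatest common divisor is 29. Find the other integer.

2407

gcd × lcm = product of the two integers, so the other integer is (29 × 233479) / 2813 = 2407.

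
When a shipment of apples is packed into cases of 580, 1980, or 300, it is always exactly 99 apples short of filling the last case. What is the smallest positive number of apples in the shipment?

287001

Being 99 short of a full case of size k means N ≡ −99 (mod k), i.e. N + 99 is a multiple of each size.
580 = 2^2 × 5 × 29
1980 = 2^2 × 3^2 × 5 × 11
300 = 2^2 × 3 × 5^2
LCM(580, 1980, 300) = 2^2 × 3^2 × 5^2 × 11 × 29 = 287100.
Smallest positive N is 287100 − 99 = 287001.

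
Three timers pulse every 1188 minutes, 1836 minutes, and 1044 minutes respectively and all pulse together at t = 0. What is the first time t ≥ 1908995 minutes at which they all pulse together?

Joint pulses occur at multiples of LCM(1188, 1836, 1044).
1188 = 2^2 × 3^3 × 11
1836 = 2^2 × 3^3 × 17
1044 = 2^2 × 3^2 × 29
LCM(1188, 1836, 1044) = 2^2 × 3^3 × 11 × 17 × 29 = 585684.
Smallest multiple of 585684 that is ≥ 1908995: ⌈1908995/585684⌉ × 585684 = 4 × 585684 = 2342736.

2342736 minutes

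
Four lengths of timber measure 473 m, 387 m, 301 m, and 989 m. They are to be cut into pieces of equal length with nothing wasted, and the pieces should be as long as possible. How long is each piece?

43 m

Each piece length must divide every original length, so the longest possible is gcd(473, 387, 301, 989).
473 = 11 × 43
387 = 3^2 × 43
301 = 7 × 43
989 = 23 × 43
gcd(473, 387, 301, 989) = 43.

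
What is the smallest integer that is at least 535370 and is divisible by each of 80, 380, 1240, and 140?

The integer must be a common multiple of 80, 380, 1240, and 140, so a multiple of their LCM.
80 = 2^4 × 5
380 = 2^2 × 5 × 19
1240 = 2^3 × 5 × 31
140 = 2^2 × 5 × 7
LCM(80, 380, 1240, 140) = 2^4 × 5 × 7 × 19 × 31 = 329840.
Smallest multiple of 329840 that is ≥ 535370: ⌈535370/329840⌉ × 329840 = 2 × 329840 = 659680.

659680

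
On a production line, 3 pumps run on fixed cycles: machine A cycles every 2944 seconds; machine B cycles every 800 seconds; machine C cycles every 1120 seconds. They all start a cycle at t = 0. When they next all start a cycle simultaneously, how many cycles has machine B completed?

644 cycles

All finish a whole number of cycles simultaneously at t = LCM of the periods.
2944 = 2^7 × 23
800 = 2^5 × 5^2
1120 = 2^5 × 5 × 7
LCM(2944, 800, 1120) = 2^7 × 5^2 × 7 × 23 = 515200.
Cycles for period 800: 515200 / 800 = 644.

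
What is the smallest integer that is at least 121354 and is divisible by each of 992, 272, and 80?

The integer must be a common multiple of 992, 272, and 80, so a multiple of their LCM.
992 = 2^5 × 31
272 = 2^4 × 17
80 = 2^4 × 5
LCM(992, 272, 80) = 2^5 × 5 × 17 × 31 = 84320.
Smallest multiple of 84320 that is ≥ 121354: ⌈121354/84320⌉ × 84320 = 2 × 84320 = 168640.

168640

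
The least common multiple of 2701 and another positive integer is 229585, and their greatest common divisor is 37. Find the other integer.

gcd × lcm = product of the two integers, so the other integer is (37 × 229585) / 2701 = 3145.

3145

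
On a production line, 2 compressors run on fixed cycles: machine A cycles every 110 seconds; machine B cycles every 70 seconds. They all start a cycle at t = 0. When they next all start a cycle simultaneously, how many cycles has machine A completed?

7 cycles

The first common completion time is the LCM of the periods.
110 = 2 × 5 × 11
70 = 2 × 5 × 7
LCM(110, 70) = 2 × 5 × 7 × 11 = 770.
Cycles for period 110: 770 / 110 = 7.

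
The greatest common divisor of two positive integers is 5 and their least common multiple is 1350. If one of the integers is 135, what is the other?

50

For two integers, gcd × lcm = product, so the other is (5 × 1350) / 135 = 6750 / 135 = 50.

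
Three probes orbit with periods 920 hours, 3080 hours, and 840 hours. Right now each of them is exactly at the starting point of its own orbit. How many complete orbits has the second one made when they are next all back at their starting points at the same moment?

The first common completion time is the LCM of the periods.
920 = 2^3 × 5 × 23
3080 = 2^3 × 5 × 7 × 11
840 = 2^3 × 3 × 5 × 7
LCM(920, 3080, 840) = 2^3 × 3 × 5 × 7 × 11 × 23 = 212520.
Orbits for period 3080: 212520 / 3080 = 69.

69 orbits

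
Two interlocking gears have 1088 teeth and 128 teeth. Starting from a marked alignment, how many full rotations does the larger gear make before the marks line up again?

2 rotations

All finish a whole number of cycles simultaneously at t = LCM of the periods.
1088 = 2^6 × 17
128 = 2^7
LCM(1088, 128) = 2^7 × 17 = 2176.
Rotations for period 1088: 2176 / 1088 = 2.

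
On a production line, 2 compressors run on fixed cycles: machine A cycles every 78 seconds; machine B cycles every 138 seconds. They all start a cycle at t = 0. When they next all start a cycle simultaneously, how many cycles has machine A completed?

23 cycles

The first common completion time is the LCM of the periods.
78 = 2 × 3 × 13
138 = 2 × 3 × 23
LCM(78, 138) = 2 × 3 × 13 × 23 = 1794.
Cycles for period 78: 1794 / 78 = 23.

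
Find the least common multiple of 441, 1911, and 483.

131859

441 = 3^2 × 7^2
1911 = 3 × 7^2 × 13
483 = 3 × 7 × 23
LCM(441, 1911, 483) = 3^2 × 7^2 × 13 × 23 = 131859.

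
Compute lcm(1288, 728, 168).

50232

1288 = 2^3 × 7 × 23
728 = 2^3 × 7 × 13
168 = 2^3 × 3 × 7
LCM(1288, 728, 168) = 2^3 × 3 × 7 × 13 × 23 = 50232.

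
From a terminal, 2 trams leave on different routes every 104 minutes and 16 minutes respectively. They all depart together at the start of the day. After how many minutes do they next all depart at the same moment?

208 minutes

They coincide at every common multiple of the periods; the first is the LCM.
104 = 2^3 × 13
16 = 2^4
LCM(104, 16) = 2^4 × 13 = 208.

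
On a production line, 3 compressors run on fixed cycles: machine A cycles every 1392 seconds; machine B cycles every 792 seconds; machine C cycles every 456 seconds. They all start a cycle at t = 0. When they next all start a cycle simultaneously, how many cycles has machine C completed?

1914 cycles

They are all back at their starting positions together after one LCM of the periods.
1392 = 2^4 × 3 × 29
792 = 2^3 × 3^2 × 11
456 = 2^3 × 3 × 19
LCM(1392, 792, 456) = 2^4 × 3^2 × 11 × 19 × 29 = 872784.
Cycles for period 456: 872784 / 456 = 1914.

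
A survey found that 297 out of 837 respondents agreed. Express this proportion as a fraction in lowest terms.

11/31

297 = 3^3 × 11
837 = 3^3 × 31
gcd(297, 837) = 3^3 = 27.
Divide numerator and denominator by 27: 297/837 = 11/31.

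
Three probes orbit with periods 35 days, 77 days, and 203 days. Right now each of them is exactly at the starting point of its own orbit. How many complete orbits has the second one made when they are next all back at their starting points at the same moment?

145 orbits

All finish a whole number of cycles simultaneously at t = LCM of the periods.
35 = 5 × 7
77 = 7 × 11
203 = 7 × 29
LCM(35, 77, 203) = 5 × 7 × 11 × 29 = 11165.
Orbits for period 77: 11165 / 77 = 145.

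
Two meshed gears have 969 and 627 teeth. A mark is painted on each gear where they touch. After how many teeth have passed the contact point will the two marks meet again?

10659 teeth

They coincide at every common multiple of the periods; the first is the LCM.
969 = 3 × 17 × 19
627 = 3 × 11 × 19
LCM(969, 627) = 3 × 11 × 17 × 19 = 10659.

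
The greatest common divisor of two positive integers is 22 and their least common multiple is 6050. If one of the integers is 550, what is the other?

For two integers, gcd × lcm = product, so the other is (22 × 6050) / 550 = 133100 / 550 = 242.

242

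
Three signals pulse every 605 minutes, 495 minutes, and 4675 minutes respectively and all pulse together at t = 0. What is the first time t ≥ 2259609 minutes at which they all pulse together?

Joint pulses occur at multiples of LCM(605, 495, 4675).
605 = 5 × 11^2
495 = 3^2 × 5 × 11
4675 = 5^2 × 11 × 17
LCM(605, 495, 4675) = 3^2 × 5^2 × 11^2 × 17 = 462825.
Smallest multiple of 462825 that is ≥ 2259609: ⌈2259609/462825⌉ × 462825 = 5 × 462825 = 2314125.

2314125 minutes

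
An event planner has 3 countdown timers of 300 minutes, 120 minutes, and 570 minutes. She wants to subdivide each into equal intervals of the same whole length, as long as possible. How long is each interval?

30 minutes

The interval must divide each timer length; the longest such is the gcd.
300 = 2^2 × 3 × 5^2
120 = 2^3 × 3 × 5
570 = 2 × 3 × 5 × 19
gcd(300, 120, 570) = 2 × 3 × 5 = 30.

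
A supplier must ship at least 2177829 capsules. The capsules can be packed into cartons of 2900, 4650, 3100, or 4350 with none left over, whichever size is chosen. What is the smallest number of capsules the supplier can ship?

The number of capsules must be a common multiple of 2900, 4650, 3100, and 4350, so a multiple of their LCM.
2900 = 2^2 × 5^2 × 29
4650 = 2 × 3 × 5^2 × 31
3100 = 2^2 × 5^2 × 31
4350 = 2 × 3 × 5^2 × 29
LCM(2900, 4650, 3100, 4350) = 2^2 × 3 × 5^2 × 29 × 31 = 269700.
Smallest multiple of 269700 that is ≥ 2177829: ⌈2177829/269700⌉ × 269700 = 9 × 269700 = 2427300.

2427300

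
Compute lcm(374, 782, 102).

374 = 2 × 11 × 17
782 = 2 × 17 × 23
102 = 2 × 3 × 17
LCM(374, 782, 102) = 2 × 3 × 11 × 17 × 23 = 25806.

25806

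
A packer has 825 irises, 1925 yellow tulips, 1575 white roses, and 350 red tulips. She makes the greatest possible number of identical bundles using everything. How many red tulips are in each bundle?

Number of bundles = gcd(825, 1925, 1575, 350).
825 = 3 × 5^2 × 11
1925 = 5^2 × 7 × 11
1575 = 3^2 × 5^2 × 7
350 = 2 × 5^2 × 7
gcd(825, 1925, 1575, 350) = 5^2 = 25.
red tulips per bundle = 350 / 25 = 14.

14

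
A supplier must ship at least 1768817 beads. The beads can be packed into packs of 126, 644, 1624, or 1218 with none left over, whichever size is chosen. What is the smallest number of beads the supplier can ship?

2017008

The number of beads must be a common multiple of 126, 644, 1624, and 1218, so a multiple of their LCM.
126 = 2 × 3^2 × 7
644 = 2^2 × 7 × 23
1624 = 2^3 × 7 × 29
1218 = 2 × 3 × 7 × 29
LCM(126, 644, 1624, 1218) = 2^3 × 3^2 × 7 × 23 × 29 = 336168.
Smallest multiple of 336168 that is ≥ 1768817: ⌈1768817/336168⌉ × 336168 = 6 × 336168 = 2017008.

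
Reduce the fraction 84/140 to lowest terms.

3/5

84 = 2^2 × 3 × 7
140 = 2^2 × 5 × 7
gcd(84, 140) = 2^2 × 7 = 28.
Divide numerator and denominator by 28: 84/140 = 3/5.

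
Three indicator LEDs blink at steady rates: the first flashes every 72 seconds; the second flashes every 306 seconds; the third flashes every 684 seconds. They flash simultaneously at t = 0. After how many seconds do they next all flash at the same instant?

23256 seconds

The first simultaneous occurrence is after LCM of the individual periods.
72 = 2^3 × 3^2
306 = 2 × 3^2 × 17
684 = 2^2 × 3^2 × 19
LCM(72, 306, 684) = 2^3 × 3^2 × 17 × 19 = 23256.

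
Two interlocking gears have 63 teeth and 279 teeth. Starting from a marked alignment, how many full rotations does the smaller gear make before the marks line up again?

31 rotations

They are all back at their starting positions together after one LCM of the periods.
63 = 3^2 × 7
279 = 3^2 × 31
LCM(63, 279) = 3^2 × 7 × 31 = 1953.
Rotations for period 63: 1953 / 63 = 31.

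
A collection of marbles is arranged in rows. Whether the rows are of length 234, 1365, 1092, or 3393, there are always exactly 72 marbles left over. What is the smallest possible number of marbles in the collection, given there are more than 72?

475092

N − 72 must be a common multiple of 234, 1365, 1092, and 3393.
234 = 2 × 3^2 × 13
1365 = 3 × 5 × 7 × 13
1092 = 2^2 × 3 × 7 × 13
3393 = 3^2 × 13 × 29
LCM(234, 1365, 1092, 3393) = 2^2 × 3^2 × 5 × 7 × 13 × 29 = 475020.
Smallest N > 72 is LCM + 72 = 475020 + 72 = 475092.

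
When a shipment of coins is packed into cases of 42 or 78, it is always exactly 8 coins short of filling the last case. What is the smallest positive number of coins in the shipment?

Being 8 short of a full case of size k means N ≡ −8 (mod k), i.e. N + 8 is a multiple of each size.
42 = 2 × 3 × 7
78 = 2 × 3 × 13
LCM(42, 78) = 2 × 3 × 7 × 13 = 546.
Smallest positive N is 546 − 8 = 538.

538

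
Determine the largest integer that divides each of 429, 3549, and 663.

39

429 = 3 × 11 × 13
3549 = 3 × 7 × 13^2
663 = 3 × 13 × 17
gcd(429, 3549, 663) = 3 × 13 = 39.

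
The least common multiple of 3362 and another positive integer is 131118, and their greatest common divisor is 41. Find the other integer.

gcd × lcm = product of the two integers, so the other integer is (41 × 131118) / 3362 = 1599.

1599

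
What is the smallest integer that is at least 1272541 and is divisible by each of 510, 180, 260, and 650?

1392300

The integer must be a common multiple of 510, 180, 260, and 650, so a multiple of their LCM.
510 = 2 × 3 × 5 × 17
180 = 2^2 × 3^2 × 5
260 = 2^2 × 5 × 13
650 = 2 × 5^2 × 13
LCM(510, 180, 260, 650) = 2^2 × 3^2 × 5^2 × 13 × 17 = 198900.
Smallest multiple of 198900 that is ≥ 1272541: ⌈1272541/198900⌉ × 198900 = 7 × 198900 = 1392300.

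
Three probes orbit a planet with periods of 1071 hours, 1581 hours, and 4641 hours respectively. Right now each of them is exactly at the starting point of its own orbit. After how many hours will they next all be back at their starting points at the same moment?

We need the least common multiple of the intervals.
1071 = 3^2 × 7 × 17
1581 = 3 × 17 × 31
4641 = 3 × 7 × 13 × 17
LCM(1071, 1581, 4641) = 3^2 × 7 × 13 × 17 × 31 = 431613.

431613 hours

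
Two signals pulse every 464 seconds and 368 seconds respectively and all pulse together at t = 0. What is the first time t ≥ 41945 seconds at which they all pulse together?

42688 seconds

Joint pulses occur at multiples of LCM(464, 368).
464 = 2^4 × 29
368 = 2^4 × 23
LCM(464, 368) = 2^4 × 23 × 29 = 10672.
Smallest multiple of 10672 that is ≥ 41945: ⌈41945/10672⌉ × 10672 = 4 × 10672 = 42688.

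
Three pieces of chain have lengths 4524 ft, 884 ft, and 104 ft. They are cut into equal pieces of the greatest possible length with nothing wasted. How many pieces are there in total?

Piece length = gcd(4524, 884, 104).
4524 = 2^2 × 3 × 13 × 29
884 = 2^2 × 13 × 17
104 = 2^3 × 13
gcd(4524, 884, 104) = 2^2 × 13 = 52.
Total pieces = 4524/52 + 884/52 + 104/52 = 87 + 17 + 2 = 106.

106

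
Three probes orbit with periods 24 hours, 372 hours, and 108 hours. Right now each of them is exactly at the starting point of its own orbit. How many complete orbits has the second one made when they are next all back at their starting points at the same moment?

18 orbits

They are all back at their starting positions together after one LCM of the periods.
24 = 2^3 × 3
372 = 2^2 × 3 × 31
108 = 2^2 × 3^3
LCM(24, 372, 108) = 2^3 × 3^3 × 31 = 6696.
Orbits for period 372: 6696 / 372 = 18.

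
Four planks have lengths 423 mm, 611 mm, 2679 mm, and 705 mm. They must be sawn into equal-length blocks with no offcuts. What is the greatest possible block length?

47 mm

This is the greatest common divisor of 423, 611, 2679, and 705.
423 = 3^2 × 47
611 = 13 × 47
2679 = 3 × 19 × 47
705 = 3 × 5 × 47
gcd(423, 611, 2679, 705) = 47.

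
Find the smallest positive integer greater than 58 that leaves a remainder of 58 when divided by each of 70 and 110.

828

N − 58 must be a common multiple of 70 and 110.
70 = 2 × 5 × 7
110 = 2 × 5 × 11
LCM(70, 110) = 2 × 5 × 7 × 11 = 770.
Smallest N > 58 is LCM + 58 = 770 + 58 = 828.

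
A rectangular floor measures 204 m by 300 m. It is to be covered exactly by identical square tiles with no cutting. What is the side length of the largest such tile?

12 m

The tile side must divide both 204 and 300, so the largest is their gcd.
204 = 2^2 × 3 × 17
300 = 2^2 × 3 × 5^2
gcd(204, 300) = 2^2 × 3 = 12.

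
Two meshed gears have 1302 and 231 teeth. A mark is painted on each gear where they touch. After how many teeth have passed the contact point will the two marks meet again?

14322 teeth

They coincide at every common multiple of the periods; the first is the LCM.
1302 = 2 × 3 × 7 × 31
231 = 3 × 7 × 11
LCM(1302, 231) = 2 × 3 × 7 × 11 × 31 = 14322.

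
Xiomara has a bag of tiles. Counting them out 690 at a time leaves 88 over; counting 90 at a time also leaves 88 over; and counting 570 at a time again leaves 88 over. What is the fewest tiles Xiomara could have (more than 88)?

N − 88 must be a common multiple of 690, 90, and 570.
690 = 2 × 3 × 5 × 23
90 = 2 × 3^2 × 5
570 = 2 × 3 × 5 × 19
LCM(690, 90, 570) = 2 × 3^2 × 5 × 19 × 23 = 39330.
Smallest N > 88 is LCM + 88 = 39330 + 88 = 39418.

39418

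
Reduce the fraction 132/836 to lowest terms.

132 = 2^2 × 3 × 11
836 = 2^2 × 11 × 19
gcd(132, 836) = 2^2 × 11 = 44.
Divide numerator and denominator by 44: 132/836 = 3/19.

3/19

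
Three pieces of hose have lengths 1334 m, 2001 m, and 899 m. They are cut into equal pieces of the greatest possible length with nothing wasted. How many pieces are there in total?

146

Piece length = gcd(1334, 2001, 899).
1334 = 2 × 23 × 29
2001 = 3 × 23 × 29
899 = 29 × 31
gcd(1334, 2001, 899) = 29.
Total pieces = 1334/29 + 2001/29 + 899/29 = 46 + 69 + 31 = 146.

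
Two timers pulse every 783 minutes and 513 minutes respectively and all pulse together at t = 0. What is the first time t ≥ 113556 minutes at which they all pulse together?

Joint pulses occur at multiples of LCM(783, 513).
783 = 3^3 × 29
513 = 3^3 × 19
LCM(783, 513) = 3^3 × 19 × 29 = 14877.
Smallest multiple of 14877 that is ≥ 113556: ⌈113556/14877⌉ × 14877 = 8 × 14877 = 119016.

119016 minutes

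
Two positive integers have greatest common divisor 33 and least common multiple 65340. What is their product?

2156220

For any two positive integers, gcd × lcm = product = 33 × 65340 = 2156220.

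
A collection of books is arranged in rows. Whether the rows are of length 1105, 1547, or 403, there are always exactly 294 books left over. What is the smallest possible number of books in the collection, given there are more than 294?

N − 294 must be a common multiple of 1105, 1547, and 403.
1105 = 5 × 13 × 17
1547 = 7 × 13 × 17
403 = 13 × 31
LCM(1105, 1547, 403) = 5 × 7 × 13 × 17 × 31 = 239785.
Smallest N > 294 is LCM + 294 = 239785 + 294 = 240079.

240079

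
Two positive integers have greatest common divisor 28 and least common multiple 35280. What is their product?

For any two positive integers, gcd × lcm = product = 28 × 35280 = 987840.

987840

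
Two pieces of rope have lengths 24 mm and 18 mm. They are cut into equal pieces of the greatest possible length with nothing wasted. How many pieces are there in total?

Piece length = gcd(24, 18).
24 = 2^3 × 3
18 = 2 × 3^2
gcd(24, 18) = 2 × 3 = 6.
Total pieces = 24/6 + 18/6 = 4 + 3 = 7.

7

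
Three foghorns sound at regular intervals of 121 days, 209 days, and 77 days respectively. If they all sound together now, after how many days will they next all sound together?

The first simultaneous occurrence is after LCM of the individual periods.
121 = 11^2
209 = 11 × 19
77 = 7 × 11
LCM(121, 209, 77) = 7 × 11^2 × 19 = 16093.

16093 days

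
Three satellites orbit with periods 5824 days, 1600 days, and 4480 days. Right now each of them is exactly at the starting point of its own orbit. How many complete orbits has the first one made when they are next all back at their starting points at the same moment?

50 orbits

The first common completion time is the LCM of the periods.
5824 = 2^6 × 7 × 13
1600 = 2^6 × 5^2
4480 = 2^7 × 5 × 7
LCM(5824, 1600, 4480) = 2^7 × 5^2 × 7 × 13 = 291200.
Orbits for period 5824: 291200 / 5824 = 50.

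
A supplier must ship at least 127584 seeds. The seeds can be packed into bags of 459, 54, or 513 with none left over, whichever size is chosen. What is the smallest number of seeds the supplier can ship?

The number of seeds must be a common multiple of 459, 54, and 513, so a multiple of their LCM.
459 = 3^3 × 17
54 = 2 × 3^3
513 = 3^3 × 19
LCM(459, 54, 513) = 2 × 3^3 × 17 × 19 = 17442.
Smallest multiple of 17442 that is ≥ 127584: ⌈127584/17442⌉ × 17442 = 8 × 17442 = 139536.

139536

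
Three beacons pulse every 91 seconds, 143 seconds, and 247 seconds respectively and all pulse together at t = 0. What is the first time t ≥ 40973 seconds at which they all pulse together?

57057 seconds

Joint pulses occur at multiples of LCM(91, 143, 247).
91 = 7 × 13
143 = 11 × 13
247 = 13 × 19
LCM(91, 143, 247) = 7 × 11 × 13 × 19 = 19019.
Smallest multiple of 19019 that is ≥ 40973: ⌈40973/19019⌉ × 19019 = 3 × 19019 = 57057.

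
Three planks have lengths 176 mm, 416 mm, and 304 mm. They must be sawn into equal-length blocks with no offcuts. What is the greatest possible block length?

This is the greatest common divisor of 176, 416, and 304.
176 = 2^4 × 11
416 = 2^5 × 13
304 = 2^4 × 19
gcd(176, 416, 304) = 2^4 = 16.

16 mm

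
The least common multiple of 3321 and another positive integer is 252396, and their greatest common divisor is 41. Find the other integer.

3116

gcd × lcm = product of the two integers, so the other integer is (41 × 252396) / 3321 = 3116.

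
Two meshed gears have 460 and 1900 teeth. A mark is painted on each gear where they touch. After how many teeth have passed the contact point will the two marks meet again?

43700 teeth

We need the least common multiple of the intervals.
460 = 2^2 × 5 × 23
1900 = 2^2 × 5^2 × 19
LCM(460, 1900) = 2^2 × 5^2 × 19 × 23 = 43700.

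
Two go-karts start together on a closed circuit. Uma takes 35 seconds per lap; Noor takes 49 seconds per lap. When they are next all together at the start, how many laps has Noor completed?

5 laps

They are all back at their starting positions together after one LCM of the periods.
35 = 5 × 7
49 = 7^2
LCM(35, 49) = 5 × 7^2 = 245.
Laps for period 49: 245 / 49 = 5.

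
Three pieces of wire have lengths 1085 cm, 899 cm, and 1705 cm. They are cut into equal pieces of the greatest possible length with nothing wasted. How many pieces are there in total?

Piece length = gcd(1085, 899, 1705).
1085 = 5 × 7 × 31
899 = 29 × 31
1705 = 5 × 11 × 31
gcd(1085, 899, 1705) = 31.
Total pieces = 1085/31 + 899/31 + 1705/31 = 35 + 29 + 55 = 119.

119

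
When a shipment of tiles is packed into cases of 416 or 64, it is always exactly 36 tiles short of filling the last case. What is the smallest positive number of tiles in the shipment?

Being 36 short of a full case of size k means N ≡ −36 (mod k), i.e. N + 36 is a multiple of each size.
416 = 2^5 × 13
64 = 2^6
LCM(416, 64) = 2^6 × 13 = 832.
Smallest positive N is 832 − 36 = 796.

796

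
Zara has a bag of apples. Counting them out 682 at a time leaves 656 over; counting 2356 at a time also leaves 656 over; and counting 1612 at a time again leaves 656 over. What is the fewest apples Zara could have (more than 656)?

N − 656 must be a common multiple of 682, 2356, and 1612.
682 = 2 × 11 × 31
2356 = 2^2 × 19 × 31
1612 = 2^2 × 13 × 31
LCM(682, 2356, 1612) = 2^2 × 11 × 13 × 19 × 31 = 336908.
Smallest N > 656 is LCM + 656 = 336908 + 656 = 337564.

337564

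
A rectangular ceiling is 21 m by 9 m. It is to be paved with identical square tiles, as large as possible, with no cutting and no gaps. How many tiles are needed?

21

Tile side = gcd(21, 9).
21 = 3 × 7
9 = 3^2
gcd(21, 9) = 3.
Tiles: (21/3) × (9/3) = 7 × 3 = 21.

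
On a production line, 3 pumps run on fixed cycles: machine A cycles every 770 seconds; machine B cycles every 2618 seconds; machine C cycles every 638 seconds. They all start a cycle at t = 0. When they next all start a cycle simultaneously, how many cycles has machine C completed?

All finish a whole number of cycles simultaneously at t = LCM of the periods.
770 = 2 × 5 × 7 × 11
2618 = 2 × 7 × 11 × 17
638 = 2 × 11 × 29
LCM(770, 2618, 638) = 2 × 5 × 7 × 11 × 17 × 29 = 379610.
Cycles for period 638: 379610 / 638 = 595.

595 cycles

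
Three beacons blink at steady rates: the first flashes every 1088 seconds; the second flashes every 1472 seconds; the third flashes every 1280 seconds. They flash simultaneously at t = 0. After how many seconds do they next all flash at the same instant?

500480 seconds

We need the least common multiple of the intervals.
1088 = 2^6 × 17
1472 = 2^6 × 23
1280 = 2^8 × 5
LCM(1088, 1472, 1280) = 2^8 × 5 × 17 × 23 = 500480.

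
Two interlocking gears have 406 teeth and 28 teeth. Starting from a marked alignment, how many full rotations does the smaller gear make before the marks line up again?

29 rotations

The first common completion time is the LCM of the periods.
406 = 2 × 7 × 29
28 = 2^2 × 7
LCM(406, 28) = 2^2 × 7 × 29 = 812.
Rotations for period 28: 812 / 28 = 29.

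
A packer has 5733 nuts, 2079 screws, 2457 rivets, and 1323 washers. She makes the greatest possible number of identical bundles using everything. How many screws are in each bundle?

Number of bundles = gcd(5733, 2079, 2457, 1323).
5733 = 3^2 × 7^2 × 13
2079 = 3^3 × 7 × 11
2457 = 3^3 × 7 × 13
1323 = 3^3 × 7^2
gcd(5733, 2079, 2457, 1323) = 3^2 × 7 = 63.
screws per bundle = 2079 / 63 = 33.

33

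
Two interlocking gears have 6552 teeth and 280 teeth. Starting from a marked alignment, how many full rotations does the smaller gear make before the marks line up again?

All finish a whole number of cycles simultaneously at t = LCM of the periods.
6552 = 2^3 × 3^2 × 7 × 13
280 = 2^3 × 5 × 7
LCM(6552, 280) = 2^3 × 3^2 × 5 × 7 × 13 = 32760.
Rotations for period 280: 32760 / 280 = 117.

117 rotations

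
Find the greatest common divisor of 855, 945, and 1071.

855 = 3^2 × 5 × 19
945 = 3^3 × 5 × 7
1071 = 3^2 × 7 × 17
gcd(855, 945, 1071) = 3^2 = 9.

9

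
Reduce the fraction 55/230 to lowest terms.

55 = 5 × 11
230 = 2 × 5 × 23
gcd(55, 230) = 5.
Divide numerator and denominator by 5: 55/230 = 11/46.

11/46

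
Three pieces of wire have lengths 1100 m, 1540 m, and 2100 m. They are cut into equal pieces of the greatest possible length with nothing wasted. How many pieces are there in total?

237

Piece length = gcd(1100, 1540, 2100).
1100 = 2^2 × 5^2 × 11
1540 = 2^2 × 5 × 7 × 11
2100 = 2^2 × 3 × 5^2 × 7
gcd(1100, 1540, 2100) = 2^2 × 5 = 20.
Total pieces = 1100/20 + 1540/20 + 2100/20 = 55 + 77 + 105 = 237.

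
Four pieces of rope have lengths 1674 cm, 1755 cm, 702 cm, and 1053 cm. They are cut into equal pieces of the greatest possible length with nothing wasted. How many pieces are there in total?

Piece length = gcd(1674, 1755, 702, 1053).
1674 = 2 × 3^3 × 31
1755 = 3^3 × 5 × 13
702 = 2 × 3^3 × 13
1053 = 3^4 × 13
gcd(1674, 1755, 702, 1053) = 3^3 = 27.
Total pieces = 1674/27 + 1755/27 + 702/27 + 1053/27 = 62 + 65 + 26 + 39 = 192.

192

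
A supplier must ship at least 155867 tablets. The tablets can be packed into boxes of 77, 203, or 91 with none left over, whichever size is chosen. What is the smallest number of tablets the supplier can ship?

The number of tablets must be a common multiple of 77, 203, and 91, so a multiple of their LCM.
77 = 7 × 11
203 = 7 × 29
91 = 7 × 13
LCM(77, 203, 91) = 7 × 11 × 13 × 29 = 29029.
Smallest multiple of 29029 that is ≥ 155867: ⌈155867/29029⌉ × 29029 = 6 × 29029 = 174174.

174174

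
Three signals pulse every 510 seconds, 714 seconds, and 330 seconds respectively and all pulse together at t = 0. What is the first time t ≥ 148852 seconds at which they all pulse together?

Joint pulses occur at multiples of LCM(510, 714, 330).
510 = 2 × 3 × 5 × 17
714 = 2 × 3 × 7 × 17
330 = 2 × 3 × 5 × 11
LCM(510, 714, 330) = 2 × 3 × 5 × 7 × 11 × 17 = 39270.
Smallest multiple of 39270 that is ≥ 148852: ⌈148852/39270⌉ × 39270 = 4 × 39270 = 157080.

157080 seconds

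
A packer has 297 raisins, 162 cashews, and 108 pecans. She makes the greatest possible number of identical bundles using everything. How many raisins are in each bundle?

11

Number of bundles = gcd(297, 162, 108).
297 = 3^3 × 11
162 = 2 × 3^4
108 = 2^2 × 3^3
gcd(297, 162, 108) = 3^3 = 27.
raisins per bundle = 297 / 27 = 11.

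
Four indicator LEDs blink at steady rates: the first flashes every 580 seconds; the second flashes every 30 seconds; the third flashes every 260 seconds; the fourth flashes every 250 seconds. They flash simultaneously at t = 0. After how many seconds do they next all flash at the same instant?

565500 seconds

They coincide at every common multiple of the periods; the first is the LCM.
580 = 2^2 × 5 × 29
30 = 2 × 3 × 5
260 = 2^2 × 5 × 13
250 = 2 × 5^3
LCM(580, 30, 260, 250) = 2^2 × 3 × 5^3 × 13 × 29 = 565500.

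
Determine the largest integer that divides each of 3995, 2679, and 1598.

47

3995 = 5 × 17 × 47
2679 = 3 × 19 × 47
1598 = 2 × 17 × 47
gcd(3995, 2679, 1598) = 47.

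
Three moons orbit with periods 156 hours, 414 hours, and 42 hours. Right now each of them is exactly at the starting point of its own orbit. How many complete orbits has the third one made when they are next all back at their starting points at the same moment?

They are all back at their starting positions together after one LCM of the periods.
156 = 2^2 × 3 × 13
414 = 2 × 3^2 × 23
42 = 2 × 3 × 7
LCM(156, 414, 42) = 2^2 × 3^2 × 7 × 13 × 23 = 75348.
Orbits for period 42: 75348 / 42 = 1794.

1794 orbits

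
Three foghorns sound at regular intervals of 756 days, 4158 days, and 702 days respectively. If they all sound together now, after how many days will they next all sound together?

We need the least common multiple of the intervals.
756 = 2^2 × 3^3 × 7
4158 = 2 × 3^3 × 7 × 11
702 = 2 × 3^3 × 13
LCM(756, 4158, 702) = 2^2 × 3^3 × 7 × 11 × 13 = 108108.

108108 days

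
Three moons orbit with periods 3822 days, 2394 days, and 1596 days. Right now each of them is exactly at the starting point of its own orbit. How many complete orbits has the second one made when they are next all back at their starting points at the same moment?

All finish a whole number of cycles simultaneously at t = LCM of the periods.
3822 = 2 × 3 × 7^2 × 13
2394 = 2 × 3^2 × 7 × 19
1596 = 2^2 × 3 × 7 × 19
LCM(3822, 2394, 1596) = 2^2 × 3^2 × 7^2 × 13 × 19 = 435708.
Orbits for period 2394: 435708 / 2394 = 182.

182 orbits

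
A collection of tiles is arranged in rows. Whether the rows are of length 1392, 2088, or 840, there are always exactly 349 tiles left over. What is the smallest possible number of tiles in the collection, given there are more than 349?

146509

N − 349 must be a common multiple of 1392, 2088, and 840.
1392 = 2^4 × 3 × 29
2088 = 2^3 × 3^2 × 29
840 = 2^3 × 3 × 5 × 7
LCM(1392, 2088, 840) = 2^4 × 3^2 × 5 × 7 × 29 = 146160.
Smallest N > 349 is LCM + 349 = 146160 + 349 = 146509.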